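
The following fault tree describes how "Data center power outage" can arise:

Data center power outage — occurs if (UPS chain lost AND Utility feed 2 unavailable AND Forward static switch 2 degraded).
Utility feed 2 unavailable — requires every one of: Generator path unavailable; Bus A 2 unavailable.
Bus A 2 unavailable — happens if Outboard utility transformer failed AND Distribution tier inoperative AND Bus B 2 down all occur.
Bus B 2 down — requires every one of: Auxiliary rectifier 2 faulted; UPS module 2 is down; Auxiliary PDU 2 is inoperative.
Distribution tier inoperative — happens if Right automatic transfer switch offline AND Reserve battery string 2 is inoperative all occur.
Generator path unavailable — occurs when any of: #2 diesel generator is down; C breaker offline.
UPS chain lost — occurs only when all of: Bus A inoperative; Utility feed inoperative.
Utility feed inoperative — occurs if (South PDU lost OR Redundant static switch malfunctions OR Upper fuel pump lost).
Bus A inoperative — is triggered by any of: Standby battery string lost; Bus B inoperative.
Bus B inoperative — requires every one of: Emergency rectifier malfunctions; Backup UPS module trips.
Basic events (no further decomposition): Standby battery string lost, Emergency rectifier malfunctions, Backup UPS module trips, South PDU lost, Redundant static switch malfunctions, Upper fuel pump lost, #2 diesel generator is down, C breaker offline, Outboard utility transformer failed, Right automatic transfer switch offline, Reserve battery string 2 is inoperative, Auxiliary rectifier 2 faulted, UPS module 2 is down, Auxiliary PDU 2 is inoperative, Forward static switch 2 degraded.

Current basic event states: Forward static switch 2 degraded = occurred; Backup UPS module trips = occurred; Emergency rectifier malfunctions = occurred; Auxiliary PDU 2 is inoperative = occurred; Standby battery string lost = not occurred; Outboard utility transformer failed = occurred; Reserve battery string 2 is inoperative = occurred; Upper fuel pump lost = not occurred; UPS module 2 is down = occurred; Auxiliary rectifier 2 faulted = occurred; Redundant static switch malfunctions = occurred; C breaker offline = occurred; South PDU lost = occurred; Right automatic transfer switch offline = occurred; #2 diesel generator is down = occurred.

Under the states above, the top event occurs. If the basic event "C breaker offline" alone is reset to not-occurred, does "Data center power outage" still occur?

Yes

Counterfactual: set "C breaker offline" to not occurred.
Bus B inoperative [AND]: Emergency rectifier malfunctions=occurs, Backup UPS module trips=occurs → all inputs occur → occurs.
Bus A inoperative [OR]: Standby battery string lost=not, Bus B inoperative=occurs → at least one input occurs → occurs.
Utility feed inoperative [OR]: South PDU lost=occurs, Redundant static switch malfunctions=occurs, Upper fuel pump lost=not → at least one input occurs → occurs.
UPS chain lost [AND]: Bus A inoperative=occurs, Utility feed inoperative=occurs → all inputs occur → occurs.
Generator path unavailable [OR]: #2 diesel generator is down=occurs, C breaker offline=not → at least one input occurs → occurs.
Distribution tier inoperative [AND]: Right automatic transfer switch offline=occurs, Reserve battery string 2 is inoperative=occurs → all inputs occur → occurs.
Bus B 2 down [AND]: Auxiliary rectifier 2 faulted=occurs, UPS module 2 is down=occurs, Auxiliary PDU 2 is inoperative=occurs → all inputs occur → occurs.
Bus A 2 unavailable [AND]: Outboard utility transformer failed=occurs, Distribution tier inoperative=occurs, Bus B 2 down=occurs → all inputs occur → occurs.
Utility feed 2 unavailable [AND]: Generator path unavailable=occurs, Bus A 2 unavailable=occurs → all inputs occur → occurs.
Data center power outage [AND]: UPS chain lost=occurs, Utility feed 2 unavailable=occurs, Forward static switch 2 degraded=occurs → all inputs occur → occurs.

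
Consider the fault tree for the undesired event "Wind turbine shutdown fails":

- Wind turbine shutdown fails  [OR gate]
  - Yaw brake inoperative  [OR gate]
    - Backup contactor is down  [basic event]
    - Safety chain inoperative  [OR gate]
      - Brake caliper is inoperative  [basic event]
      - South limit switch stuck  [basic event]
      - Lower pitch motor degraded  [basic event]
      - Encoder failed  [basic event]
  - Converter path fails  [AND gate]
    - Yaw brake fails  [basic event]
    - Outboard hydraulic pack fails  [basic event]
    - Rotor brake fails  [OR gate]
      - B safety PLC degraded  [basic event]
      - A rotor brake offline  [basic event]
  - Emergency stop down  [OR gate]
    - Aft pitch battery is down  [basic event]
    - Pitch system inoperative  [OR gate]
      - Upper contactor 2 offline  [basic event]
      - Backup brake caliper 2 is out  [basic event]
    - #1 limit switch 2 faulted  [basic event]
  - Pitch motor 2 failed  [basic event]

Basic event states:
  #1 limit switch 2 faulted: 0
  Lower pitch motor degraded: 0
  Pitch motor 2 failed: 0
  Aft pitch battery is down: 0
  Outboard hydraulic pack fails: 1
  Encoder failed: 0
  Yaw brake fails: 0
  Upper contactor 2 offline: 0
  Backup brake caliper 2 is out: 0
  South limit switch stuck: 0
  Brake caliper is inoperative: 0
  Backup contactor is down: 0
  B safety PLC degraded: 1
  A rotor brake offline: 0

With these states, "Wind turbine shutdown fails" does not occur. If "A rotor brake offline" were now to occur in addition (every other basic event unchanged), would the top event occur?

No

Counterfactual: set "A rotor brake offline" to occurred.
Safety chain inoperative [OR]: Brake caliper is inoperative=not, South limit switch stuck=not, Lower pitch motor degraded=not, Encoder failed=not → no input occurs → does not occur.
Yaw brake inoperative [OR]: Backup contactor is down=not, Safety chain inoperative=not → no input occurs → does not occur.
Rotor brake fails [OR]: B safety PLC degraded=occurs, A rotor brake offline=occurs → at least one input occurs → occurs.
Converter path fails [AND]: Yaw brake fails=not, Outboard hydraulic pack fails=occurs, Rotor brake fails=occurs → not all inputs occur → does not occur.
Pitch system inoperative [OR]: Upper contactor 2 offline=not, Backup brake caliper 2 is out=not → no input occurs → does not occur.
Emergency stop down [OR]: Aft pitch battery is down=not, Pitch system inoperative=not, #1 limit switch 2 faulted=not → no input occurs → does not occur.
Wind turbine shutdown fails [OR]: Yaw brake inoperative=not, Converter path fails=not, Emergency stop down=not, Pitch motor 2 failed=not → no input occurs → does not occur.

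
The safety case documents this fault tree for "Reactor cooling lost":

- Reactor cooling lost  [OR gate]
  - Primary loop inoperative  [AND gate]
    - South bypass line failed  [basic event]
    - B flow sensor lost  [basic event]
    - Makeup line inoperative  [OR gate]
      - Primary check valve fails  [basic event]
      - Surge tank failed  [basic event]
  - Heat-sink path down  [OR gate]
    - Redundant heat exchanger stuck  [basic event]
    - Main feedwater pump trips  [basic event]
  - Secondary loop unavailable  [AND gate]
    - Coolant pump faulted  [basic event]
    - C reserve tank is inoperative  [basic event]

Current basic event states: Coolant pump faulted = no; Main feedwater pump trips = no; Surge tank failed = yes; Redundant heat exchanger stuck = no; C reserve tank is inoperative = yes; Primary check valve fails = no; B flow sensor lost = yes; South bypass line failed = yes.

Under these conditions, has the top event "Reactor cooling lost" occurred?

Yes

Makeup line inoperative [OR]: Primary check valve fails=not, Surge tank failed=occurs → at least one input occurs → occurs.
Primary loop inoperative [AND]: South bypass line failed=occurs, B flow sensor lost=occurs, Makeup line inoperative=occurs → all inputs occur → occurs.
Heat-sink path down [OR]: Redundant heat exchanger stuck=not, Main feedwater pump trips=not → no input occurs → does not occur.
Secondary loop unavailable [AND]: Coolant pump faulted=not, C reserve tank is inoperative=occurs → not all inputs occur → does not occur.
Reactor cooling lost [OR]: Primary loop inoperative=occurs, Heat-sink path down=not, Secondary loop unavailable=not → at least one input occurs → occurs.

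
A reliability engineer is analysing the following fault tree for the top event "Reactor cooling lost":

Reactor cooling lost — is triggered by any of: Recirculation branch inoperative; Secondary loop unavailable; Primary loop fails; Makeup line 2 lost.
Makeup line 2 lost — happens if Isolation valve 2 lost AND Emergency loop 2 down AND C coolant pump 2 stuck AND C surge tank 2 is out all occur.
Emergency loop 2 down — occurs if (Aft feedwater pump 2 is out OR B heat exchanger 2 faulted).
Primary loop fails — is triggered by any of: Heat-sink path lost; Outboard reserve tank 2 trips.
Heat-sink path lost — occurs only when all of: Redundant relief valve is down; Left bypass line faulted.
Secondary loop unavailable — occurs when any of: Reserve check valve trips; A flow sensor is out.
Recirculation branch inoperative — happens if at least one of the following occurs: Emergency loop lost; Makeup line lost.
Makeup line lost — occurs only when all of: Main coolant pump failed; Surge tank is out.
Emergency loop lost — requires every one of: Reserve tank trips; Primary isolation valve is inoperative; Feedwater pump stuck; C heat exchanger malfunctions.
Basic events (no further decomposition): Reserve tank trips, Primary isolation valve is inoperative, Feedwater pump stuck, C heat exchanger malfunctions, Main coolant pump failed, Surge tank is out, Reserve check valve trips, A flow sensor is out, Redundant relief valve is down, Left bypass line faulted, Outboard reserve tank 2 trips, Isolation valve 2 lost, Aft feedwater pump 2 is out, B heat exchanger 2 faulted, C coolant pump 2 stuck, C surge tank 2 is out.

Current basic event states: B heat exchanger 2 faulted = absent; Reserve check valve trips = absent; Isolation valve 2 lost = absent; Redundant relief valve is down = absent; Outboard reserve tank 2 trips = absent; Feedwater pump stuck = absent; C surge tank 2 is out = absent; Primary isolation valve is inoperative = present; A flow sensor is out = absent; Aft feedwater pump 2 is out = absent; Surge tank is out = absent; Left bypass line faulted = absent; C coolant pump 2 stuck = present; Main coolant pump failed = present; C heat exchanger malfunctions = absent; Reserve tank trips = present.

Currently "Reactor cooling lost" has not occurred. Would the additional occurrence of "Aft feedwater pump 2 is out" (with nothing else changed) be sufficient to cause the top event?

No

Counterfactual: set "Aft feedwater pump 2 is out" to occurred.
Emergency loop lost [AND]: Reserve tank trips=occurs, Primary isolation valve is inoperative=occurs, Feedwater pump stuck=not, C heat exchanger malfunctions=not → not all inputs occur → does not occur.
Makeup line lost [AND]: Main coolant pump failed=occurs, Surge tank is out=not → not all inputs occur → does not occur.
Recirculation branch inoperative [OR]: Emergency loop lost=not, Makeup line lost=not → no input occurs → does not occur.
Secondary loop unavailable [OR]: Reserve check valve trips=not, A flow sensor is out=not → no input occurs → does not occur.
Heat-sink path lost [AND]: Redundant relief valve is down=not, Left bypass line faulted=not → not all inputs occur → does not occur.
Primary loop fails [OR]: Heat-sink path lost=not, Outboard reserve tank 2 trips=not → no input occurs → does not occur.
Emergency loop 2 down [OR]: Aft feedwater pump 2 is out=occurs, B heat exchanger 2 faulted=not → at least one input occurs → occurs.
Makeup line 2 lost [AND]: Isolation valve 2 lost=not, Emergency loop 2 down=occurs, C coolant pump 2 stuck=occurs, C surge tank 2 is out=not → not all inputs occur → does not occur.
Reactor cooling lost [OR]: Recirculation branch inoperative=not, Secondary loop unavailable=not, Primary loop fails=not, Makeup line 2 lost=not → no input occurs → does not occur.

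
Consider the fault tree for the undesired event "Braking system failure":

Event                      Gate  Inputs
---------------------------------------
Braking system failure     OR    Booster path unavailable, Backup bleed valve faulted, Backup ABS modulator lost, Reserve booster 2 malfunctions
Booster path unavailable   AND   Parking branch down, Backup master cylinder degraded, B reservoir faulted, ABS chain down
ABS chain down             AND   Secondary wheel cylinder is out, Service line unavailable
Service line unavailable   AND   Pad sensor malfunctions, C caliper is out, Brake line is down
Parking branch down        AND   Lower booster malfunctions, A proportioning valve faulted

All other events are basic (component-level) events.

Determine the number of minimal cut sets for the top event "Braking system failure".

Parking branch down [AND]: one cut set from each child combined → 1 × 1 = 1 cut set(s).
Service line unavailable [AND]: one cut set from each child combined → 1 × 1 × 1 = 1 cut set(s).
ABS chain down [AND]: one cut set from each child combined → 1 × 1 = 1 cut set(s).
Booster path unavailable [AND]: one cut set from each child combined → 1 × 1 × 1 × 1 = 1 cut set(s).
Braking system failure [OR]: union of children's cut sets → 4 cut set(s).
Minimal cut sets: {A proportioning valve faulted, B reservoir faulted, Backup master cylinder degraded, Brake line is down, C caliper is out, Lower booster malfunctions, Pad sensor malfunctions, Secondary wheel cylinder is out}; {Backup bleed valve faulted}; {Backup ABS modulator lost}; {Reserve booster 2 malfunctions}.

4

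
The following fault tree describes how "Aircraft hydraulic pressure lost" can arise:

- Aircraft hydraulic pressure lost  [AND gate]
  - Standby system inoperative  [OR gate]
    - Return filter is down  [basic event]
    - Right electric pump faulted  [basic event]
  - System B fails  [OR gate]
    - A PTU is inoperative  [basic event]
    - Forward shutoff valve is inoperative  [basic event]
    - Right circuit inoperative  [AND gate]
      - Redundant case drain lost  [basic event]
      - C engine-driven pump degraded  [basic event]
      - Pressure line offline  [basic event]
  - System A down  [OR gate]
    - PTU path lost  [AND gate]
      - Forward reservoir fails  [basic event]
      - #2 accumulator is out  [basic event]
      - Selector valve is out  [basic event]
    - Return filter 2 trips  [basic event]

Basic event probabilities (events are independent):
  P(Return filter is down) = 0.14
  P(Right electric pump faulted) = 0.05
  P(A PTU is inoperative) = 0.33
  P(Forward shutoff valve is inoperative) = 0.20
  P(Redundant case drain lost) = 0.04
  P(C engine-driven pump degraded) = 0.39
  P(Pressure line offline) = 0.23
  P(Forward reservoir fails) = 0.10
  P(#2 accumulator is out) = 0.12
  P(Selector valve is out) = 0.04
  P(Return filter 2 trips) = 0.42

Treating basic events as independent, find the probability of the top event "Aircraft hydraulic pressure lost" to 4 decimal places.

0.0358

P(Standby system inoperative) [OR] = 1 − (1−0.14) × (1−0.05) = 0.183000
P(Right circuit inoperative) [AND] = 0.04 × 0.39 × 0.23 = 0.003588
P(System B fails) [OR] = 1 − (1−0.33) × (1−0.20) × (1−0.003588) = 0.465923
P(PTU path lost) [AND] = 0.10 × 0.12 × 0.04 = 0.000480
P(System A down) [OR] = 1 − (1−0.000480) × (1−0.42) = 0.420278
P(Aircraft hydraulic pressure lost) [AND] = 0.183000 × 0.465923 × 0.420278 = 0.035835
Rounded to 4 decimal places: P(Aircraft hydraulic pressure lost) ≈ 0.0358.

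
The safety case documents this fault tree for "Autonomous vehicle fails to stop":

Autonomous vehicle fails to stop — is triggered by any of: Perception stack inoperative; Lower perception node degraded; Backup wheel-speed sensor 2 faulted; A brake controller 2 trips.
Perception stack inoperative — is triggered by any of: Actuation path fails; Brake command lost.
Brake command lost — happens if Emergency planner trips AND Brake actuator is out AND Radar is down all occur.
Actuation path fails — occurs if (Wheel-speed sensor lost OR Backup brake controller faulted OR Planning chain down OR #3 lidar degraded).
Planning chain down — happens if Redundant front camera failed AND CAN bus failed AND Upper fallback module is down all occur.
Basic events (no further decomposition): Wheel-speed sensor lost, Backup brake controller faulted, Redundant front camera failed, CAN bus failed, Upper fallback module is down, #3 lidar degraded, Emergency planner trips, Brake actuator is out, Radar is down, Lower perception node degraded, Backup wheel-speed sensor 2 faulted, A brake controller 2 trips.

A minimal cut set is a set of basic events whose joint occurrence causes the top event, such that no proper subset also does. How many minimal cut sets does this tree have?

8

Planning chain down [AND]: one cut set from each child combined → 1 × 1 × 1 = 1 cut set(s).
Actuation path fails [OR]: union of children's cut sets → 4 cut set(s).
Brake command lost [AND]: one cut set from each child combined → 1 × 1 × 1 = 1 cut set(s).
Perception stack inoperative [OR]: union of children's cut sets → 5 cut set(s).
Autonomous vehicle fails to stop [OR]: union of children's cut sets → 8 cut set(s).
Minimal cut sets: {Wheel-speed sensor lost}; {Backup brake controller faulted}; {CAN bus failed, Redundant front camera failed, Upper fallback module is down}; {#3 lidar degraded}; {Brake actuator is out, Emergency planner trips, Radar is down}; {Lower perception node degraded}; {Backup wheel-speed sensor 2 faulted}; {A brake controller 2 trips}.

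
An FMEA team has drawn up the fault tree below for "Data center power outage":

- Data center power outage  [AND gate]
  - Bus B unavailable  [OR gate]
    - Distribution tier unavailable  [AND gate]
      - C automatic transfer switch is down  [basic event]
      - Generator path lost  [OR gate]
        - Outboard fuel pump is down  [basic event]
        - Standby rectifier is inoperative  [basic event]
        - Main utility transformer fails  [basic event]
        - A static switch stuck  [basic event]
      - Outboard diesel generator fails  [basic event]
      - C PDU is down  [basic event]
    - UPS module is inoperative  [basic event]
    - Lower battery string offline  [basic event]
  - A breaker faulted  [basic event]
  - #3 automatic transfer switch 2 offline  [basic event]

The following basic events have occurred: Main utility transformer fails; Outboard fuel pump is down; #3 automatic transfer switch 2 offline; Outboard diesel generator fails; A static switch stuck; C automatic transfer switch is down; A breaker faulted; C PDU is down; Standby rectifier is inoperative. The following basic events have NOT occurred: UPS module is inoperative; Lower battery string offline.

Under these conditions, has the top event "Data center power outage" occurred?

Yes

Generator path lost [OR]: Outboard fuel pump is down=occurs, Standby rectifier is inoperative=occurs, Main utility transformer fails=occurs, A static switch stuck=occurs → at least one input occurs → occurs.
Distribution tier unavailable [AND]: C automatic transfer switch is down=occurs, Generator path lost=occurs, Outboard diesel generator fails=occurs, C PDU is down=occurs → all inputs occur → occurs.
Bus B unavailable [OR]: Distribution tier unavailable=occurs, UPS module is inoperative=not, Lower battery string offline=not → at least one input occurs → occurs.
Data center power outage [AND]: Bus B unavailable=occurs, A breaker faulted=occurs, #3 automatic transfer switch 2 offline=occurs → all inputs occur → occurs.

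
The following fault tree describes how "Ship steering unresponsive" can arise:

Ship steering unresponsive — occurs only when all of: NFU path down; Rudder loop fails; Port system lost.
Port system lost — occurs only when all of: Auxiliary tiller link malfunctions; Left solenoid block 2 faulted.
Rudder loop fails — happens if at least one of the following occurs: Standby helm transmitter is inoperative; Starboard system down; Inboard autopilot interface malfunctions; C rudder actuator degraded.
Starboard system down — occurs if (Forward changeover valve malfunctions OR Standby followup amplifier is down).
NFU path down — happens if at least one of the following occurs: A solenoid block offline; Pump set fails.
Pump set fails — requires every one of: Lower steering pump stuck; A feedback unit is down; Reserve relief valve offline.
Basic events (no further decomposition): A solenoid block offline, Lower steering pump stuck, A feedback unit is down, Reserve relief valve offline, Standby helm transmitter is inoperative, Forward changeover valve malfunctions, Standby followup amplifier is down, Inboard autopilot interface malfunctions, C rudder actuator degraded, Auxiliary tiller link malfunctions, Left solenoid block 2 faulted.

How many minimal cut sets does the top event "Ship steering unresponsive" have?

Pump set fails [AND]: one cut set from each child combined → 1 × 1 × 1 = 1 cut set(s).
NFU path down [OR]: union of children's cut sets → 2 cut set(s).
Starboard system down [OR]: union of children's cut sets → 2 cut set(s).
Rudder loop fails [OR]: union of children's cut sets → 5 cut set(s).
Port system lost [AND]: one cut set from each child combined → 1 × 1 = 1 cut set(s).
Ship steering unresponsive [AND]: one cut set from each child combined → 2 × 5 × 1 = 10 cut set(s).
Minimal cut sets: {A solenoid block offline, Auxiliary tiller link malfunctions, Left solenoid block 2 faulted, Standby helm transmitter is inoperative}; {A solenoid block offline, Auxiliary tiller link malfunctions, Forward changeover valve malfunctions, Left solenoid block 2 faulted}; {A solenoid block offline, Auxiliary tiller link malfunctions, Left solenoid block 2 faulted, Standby followup amplifier is down}; {A solenoid block offline, Auxiliary tiller link malfunctions, Inboard autopilot interface malfunctions, Left solenoid block 2 faulted}; {A solenoid block offline, Auxiliary tiller link malfunctions, C rudder actuator degraded, Left solenoid block 2 faulted}; {A feedback unit is down, Auxiliary tiller link malfunctions, Left solenoid block 2 faulted, Lower steering pump stuck, Reserve relief valve offline, Standby helm transmitter is inoperative}; {A feedback unit is down, Auxiliary tiller link malfunctions, Forward changeover valve malfunctions, Left solenoid block 2 faulted, Lower steering pump stuck, Reserve relief valve offline}; {A feedback unit is down, Auxiliary tiller link malfunctions, Left solenoid block 2 faulted, Lower steering pump stuck, Reserve relief valve offline, Standby followup amplifier is down}; {A feedback unit is down, Auxiliary tiller link malfunctions, Inboard autopilot interface malfunctions, Left solenoid block 2 faulted, Lower steering pump stuck, Reserve relief valve offline}; {A feedback unit is down, Auxiliary tiller link malfunctions, C rudder actuator degraded, Left solenoid block 2 faulted, Lower steering pump stuck, Reserve relief valve offline}.

10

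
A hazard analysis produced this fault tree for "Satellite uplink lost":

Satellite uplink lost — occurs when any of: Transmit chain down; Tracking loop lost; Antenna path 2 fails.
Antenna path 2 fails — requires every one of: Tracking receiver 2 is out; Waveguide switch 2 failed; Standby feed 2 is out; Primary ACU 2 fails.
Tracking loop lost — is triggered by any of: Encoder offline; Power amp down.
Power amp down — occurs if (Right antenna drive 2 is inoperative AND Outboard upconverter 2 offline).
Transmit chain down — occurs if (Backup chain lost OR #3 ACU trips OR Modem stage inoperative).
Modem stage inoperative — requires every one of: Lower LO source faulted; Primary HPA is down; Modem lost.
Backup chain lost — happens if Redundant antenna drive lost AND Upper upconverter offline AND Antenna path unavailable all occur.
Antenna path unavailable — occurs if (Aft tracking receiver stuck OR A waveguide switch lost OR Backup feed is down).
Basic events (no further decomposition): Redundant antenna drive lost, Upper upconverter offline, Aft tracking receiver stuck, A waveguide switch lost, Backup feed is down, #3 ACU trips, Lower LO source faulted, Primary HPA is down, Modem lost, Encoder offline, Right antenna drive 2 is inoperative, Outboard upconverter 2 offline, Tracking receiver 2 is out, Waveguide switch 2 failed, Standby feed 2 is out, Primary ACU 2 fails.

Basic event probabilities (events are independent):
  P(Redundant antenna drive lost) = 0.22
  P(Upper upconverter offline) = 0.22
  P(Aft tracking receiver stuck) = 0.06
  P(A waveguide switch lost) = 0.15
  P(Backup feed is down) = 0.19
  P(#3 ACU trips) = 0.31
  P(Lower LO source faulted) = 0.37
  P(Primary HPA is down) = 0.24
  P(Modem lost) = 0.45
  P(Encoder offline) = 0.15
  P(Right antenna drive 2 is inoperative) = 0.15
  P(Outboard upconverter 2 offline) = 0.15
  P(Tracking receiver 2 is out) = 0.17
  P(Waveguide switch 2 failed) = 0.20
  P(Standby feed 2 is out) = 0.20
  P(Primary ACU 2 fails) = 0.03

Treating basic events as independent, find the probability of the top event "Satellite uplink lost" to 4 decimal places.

P(Antenna path unavailable) [OR] = 1 − (1−0.06) × (1−0.15) × (1−0.19) = 0.352810
P(Backup chain lost) [AND] = 0.22 × 0.22 × 0.352810 = 0.017076
P(Modem stage inoperative) [AND] = 0.37 × 0.24 × 0.45 = 0.039960
P(Transmit chain down) [OR] = 1 − (1−0.017076) × (1−0.31) × (1−0.039960) = 0.348884
P(Power amp down) [AND] = 0.15 × 0.15 = 0.022500
P(Tracking loop lost) [OR] = 1 − (1−0.15) × (1−0.022500) = 0.169125
P(Antenna path 2 fails) [AND] = 0.17 × 0.20 × 0.20 × 0.03 = 0.000204
P(Satellite uplink lost) [OR] = 1 − (1−0.348884) × (1−0.169125) × (1−0.000204) = 0.459114
Rounded to 4 decimal places: P(Satellite uplink lost) ≈ 0.4591.

0.4591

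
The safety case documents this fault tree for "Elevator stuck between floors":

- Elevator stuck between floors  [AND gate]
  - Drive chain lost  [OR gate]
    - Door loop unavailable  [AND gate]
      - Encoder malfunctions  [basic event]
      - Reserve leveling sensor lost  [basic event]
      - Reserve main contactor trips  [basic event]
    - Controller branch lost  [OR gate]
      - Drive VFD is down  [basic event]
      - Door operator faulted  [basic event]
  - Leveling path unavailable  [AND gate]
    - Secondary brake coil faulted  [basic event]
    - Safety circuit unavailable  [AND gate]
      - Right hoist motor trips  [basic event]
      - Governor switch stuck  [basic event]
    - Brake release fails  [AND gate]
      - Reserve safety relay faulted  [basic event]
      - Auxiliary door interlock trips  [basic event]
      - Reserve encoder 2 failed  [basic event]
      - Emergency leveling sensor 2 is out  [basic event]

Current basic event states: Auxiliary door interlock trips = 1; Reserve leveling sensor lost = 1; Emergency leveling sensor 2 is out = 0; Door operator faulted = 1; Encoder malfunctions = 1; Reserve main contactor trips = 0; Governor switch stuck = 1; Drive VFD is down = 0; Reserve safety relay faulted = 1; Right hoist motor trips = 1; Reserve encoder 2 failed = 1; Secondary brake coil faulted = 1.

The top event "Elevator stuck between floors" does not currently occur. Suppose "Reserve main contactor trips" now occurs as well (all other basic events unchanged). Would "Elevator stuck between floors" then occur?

Counterfactual: set "Reserve main contactor trips" to occurred.
Door loop unavailable [AND]: Encoder malfunctions=occurs, Reserve leveling sensor lost=occurs, Reserve main contactor trips=occurs → all inputs occur → occurs.
Controller branch lost [OR]: Drive VFD is down=not, Door operator faulted=occurs → at least one input occurs → occurs.
Drive chain lost [OR]: Door loop unavailable=occurs, Controller branch lost=occurs → at least one input occurs → occurs.
Safety circuit unavailable [AND]: Right hoist motor trips=occurs, Governor switch stuck=occurs → all inputs occur → occurs.
Brake release fails [AND]: Reserve safety relay faulted=occurs, Auxiliary door interlock trips=occurs, Reserve encoder 2 failed=occurs, Emergency leveling sensor 2 is out=not → not all inputs occur → does not occur.
Leveling path unavailable [AND]: Secondary brake coil faulted=occurs, Safety circuit unavailable=occurs, Brake release fails=not → not all inputs occur → does not occur.
Elevator stuck between floors [AND]: Drive chain lost=occurs, Leveling path unavailable=not → not all inputs occur → does not occur.

No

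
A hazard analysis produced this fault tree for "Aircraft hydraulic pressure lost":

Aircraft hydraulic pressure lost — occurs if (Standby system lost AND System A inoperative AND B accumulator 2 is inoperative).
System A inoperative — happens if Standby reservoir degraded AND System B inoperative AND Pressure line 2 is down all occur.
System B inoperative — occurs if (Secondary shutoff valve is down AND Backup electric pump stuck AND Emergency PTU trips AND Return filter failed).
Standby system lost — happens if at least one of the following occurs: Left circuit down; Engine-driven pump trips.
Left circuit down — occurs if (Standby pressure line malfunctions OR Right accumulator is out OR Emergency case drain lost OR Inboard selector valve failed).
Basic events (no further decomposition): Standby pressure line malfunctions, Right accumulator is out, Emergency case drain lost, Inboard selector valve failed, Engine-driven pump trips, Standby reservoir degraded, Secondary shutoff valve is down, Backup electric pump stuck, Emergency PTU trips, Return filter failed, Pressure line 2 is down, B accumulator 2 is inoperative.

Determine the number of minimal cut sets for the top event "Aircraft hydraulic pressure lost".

5

Left circuit down [OR]: union of children's cut sets → 4 cut set(s).
Standby system lost [OR]: union of children's cut sets → 5 cut set(s).
System B inoperative [AND]: one cut set from each child combined → 1 × 1 × 1 × 1 = 1 cut set(s).
System A inoperative [AND]: one cut set from each child combined → 1 × 1 × 1 = 1 cut set(s).
Aircraft hydraulic pressure lost [AND]: one cut set from each child combined → 5 × 1 × 1 = 5 cut set(s).
Minimal cut sets: {B accumulator 2 is inoperative, Backup electric pump stuck, Emergency PTU trips, Pressure line 2 is down, Return filter failed, Secondary shutoff valve is down, Standby pressure line malfunctions, Standby reservoir degraded}; {B accumulator 2 is inoperative, Backup electric pump stuck, Emergency PTU trips, Pressure line 2 is down, Return filter failed, Right accumulator is out, Secondary shutoff valve is down, Standby reservoir degraded}; {B accumulator 2 is inoperative, Backup electric pump stuck, Emergency PTU trips, Emergency case drain lost, Pressure line 2 is down, Return filter failed, Secondary shutoff valve is down, Standby reservoir degraded}; {B accumulator 2 is inoperative, Backup electric pump stuck, Emergency PTU trips, Inboard selector valve failed, Pressure line 2 is down, Return filter failed, Secondary shutoff valve is down, Standby reservoir degraded}; {B accumulator 2 is inoperative, Backup electric pump stuck, Emergency PTU trips, Engine-driven pump trips, Pressure line 2 is down, Return filter failed, Secondary shutoff valve is down, Standby reservoir degraded}.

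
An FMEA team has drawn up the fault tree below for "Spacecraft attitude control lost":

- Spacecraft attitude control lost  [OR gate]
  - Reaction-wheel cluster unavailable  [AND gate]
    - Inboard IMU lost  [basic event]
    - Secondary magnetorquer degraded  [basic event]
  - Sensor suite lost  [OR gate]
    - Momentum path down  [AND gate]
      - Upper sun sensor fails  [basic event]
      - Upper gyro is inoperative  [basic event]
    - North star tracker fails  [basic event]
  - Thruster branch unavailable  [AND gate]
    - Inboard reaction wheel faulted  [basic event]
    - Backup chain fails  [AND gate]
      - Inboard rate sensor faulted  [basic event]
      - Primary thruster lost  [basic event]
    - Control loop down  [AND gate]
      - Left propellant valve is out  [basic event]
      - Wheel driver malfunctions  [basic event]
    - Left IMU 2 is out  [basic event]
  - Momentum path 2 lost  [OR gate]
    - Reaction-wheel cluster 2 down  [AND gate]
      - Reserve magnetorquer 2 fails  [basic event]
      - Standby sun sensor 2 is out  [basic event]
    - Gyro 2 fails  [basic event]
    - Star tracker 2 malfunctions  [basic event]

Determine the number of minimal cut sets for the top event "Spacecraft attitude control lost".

7

Reaction-wheel cluster unavailable [AND]: one cut set from each child combined → 1 × 1 = 1 cut set(s).
Momentum path down [AND]: one cut set from each child combined → 1 × 1 = 1 cut set(s).
Sensor suite lost [OR]: union of children's cut sets → 2 cut set(s).
Backup chain fails [AND]: one cut set from each child combined → 1 × 1 = 1 cut set(s).
Control loop down [AND]: one cut set from each child combined → 1 × 1 = 1 cut set(s).
Thruster branch unavailable [AND]: one cut set from each child combined → 1 × 1 × 1 × 1 = 1 cut set(s).
Reaction-wheel cluster 2 down [AND]: one cut set from each child combined → 1 × 1 = 1 cut set(s).
Momentum path 2 lost [OR]: union of children's cut sets → 3 cut set(s).
Spacecraft attitude control lost [OR]: union of children's cut sets → 7 cut set(s).
Minimal cut sets: {Inboard IMU lost, Secondary magnetorquer degraded}; {Upper gyro is inoperative, Upper sun sensor fails}; {North star tracker fails}; {Inboard rate sensor faulted, Inboard reaction wheel faulted, Left IMU 2 is out, Left propellant valve is out, Primary thruster lost, Wheel driver malfunctions}; {Reserve magnetorquer 2 fails, Standby sun sensor 2 is out}; {Gyro 2 fails}; {Star tracker 2 malfunctions}.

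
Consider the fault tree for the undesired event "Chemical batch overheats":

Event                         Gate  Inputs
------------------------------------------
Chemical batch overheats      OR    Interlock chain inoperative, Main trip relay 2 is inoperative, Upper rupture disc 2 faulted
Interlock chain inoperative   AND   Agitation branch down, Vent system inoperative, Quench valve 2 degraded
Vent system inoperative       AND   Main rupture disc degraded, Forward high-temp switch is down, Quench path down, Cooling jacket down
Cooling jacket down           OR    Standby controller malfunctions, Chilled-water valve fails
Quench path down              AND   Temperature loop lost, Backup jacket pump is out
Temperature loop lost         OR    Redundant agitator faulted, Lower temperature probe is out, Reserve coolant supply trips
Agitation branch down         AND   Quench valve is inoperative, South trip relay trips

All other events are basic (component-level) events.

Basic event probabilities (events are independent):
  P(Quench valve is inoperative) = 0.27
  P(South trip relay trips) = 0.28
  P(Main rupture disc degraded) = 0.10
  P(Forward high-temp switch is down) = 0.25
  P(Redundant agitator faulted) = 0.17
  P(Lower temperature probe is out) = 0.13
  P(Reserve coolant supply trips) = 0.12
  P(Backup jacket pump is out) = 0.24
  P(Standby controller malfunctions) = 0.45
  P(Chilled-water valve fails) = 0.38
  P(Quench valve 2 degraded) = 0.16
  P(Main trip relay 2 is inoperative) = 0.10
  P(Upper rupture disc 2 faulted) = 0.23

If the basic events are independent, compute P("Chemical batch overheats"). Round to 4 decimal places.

0.3070

P(Agitation branch down) [AND] = 0.27 × 0.28 = 0.075600
P(Temperature loop lost) [OR] = 1 − (1−0.17) × (1−0.13) × (1−0.12) = 0.364552
P(Quench path down) [AND] = 0.364552 × 0.24 = 0.087492
P(Cooling jacket down) [OR] = 1 − (1−0.45) × (1−0.38) = 0.659000
P(Vent system inoperative) [AND] = 0.10 × 0.25 × 0.087492 × 0.659000 = 0.001441
P(Interlock chain inoperative) [AND] = 0.075600 × 0.001441 × 0.16 = 0.000017
P(Chemical batch overheats) [OR] = 1 − (1−0.000017) × (1−0.10) × (1−0.23) = 0.307012
Rounded to 4 decimal places: P(Chemical batch overheats) ≈ 0.3070.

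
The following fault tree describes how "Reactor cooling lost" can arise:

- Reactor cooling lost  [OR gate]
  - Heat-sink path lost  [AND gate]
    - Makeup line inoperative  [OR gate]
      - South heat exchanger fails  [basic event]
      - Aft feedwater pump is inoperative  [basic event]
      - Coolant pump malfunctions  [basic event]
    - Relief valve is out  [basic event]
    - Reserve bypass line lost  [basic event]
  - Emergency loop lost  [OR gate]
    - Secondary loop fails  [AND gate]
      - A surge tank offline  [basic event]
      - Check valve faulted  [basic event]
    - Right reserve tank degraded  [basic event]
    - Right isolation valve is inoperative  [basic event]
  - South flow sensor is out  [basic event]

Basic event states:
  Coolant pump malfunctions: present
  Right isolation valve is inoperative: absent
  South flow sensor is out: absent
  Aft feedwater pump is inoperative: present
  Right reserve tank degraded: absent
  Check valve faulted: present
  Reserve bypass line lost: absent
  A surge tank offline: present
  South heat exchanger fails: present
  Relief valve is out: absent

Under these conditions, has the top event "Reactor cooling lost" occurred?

Makeup line inoperative [OR]: South heat exchanger fails=occurs, Aft feedwater pump is inoperative=occurs, Coolant pump malfunctions=occurs → at least one input occurs → occurs.
Heat-sink path lost [AND]: Makeup line inoperative=occurs, Relief valve is out=not, Reserve bypass line lost=not → not all inputs occur → does not occur.
Secondary loop fails [AND]: A surge tank offline=occurs, Check valve faulted=occurs → all inputs occur → occurs.
Emergency loop lost [OR]: Secondary loop fails=occurs, Right reserve tank degraded=not, Right isolation valve is inoperative=not → at least one input occurs → occurs.
Reactor cooling lost [OR]: Heat-sink path lost=not, Emergency loop lost=occurs, South flow sensor is out=not → at least one input occurs → occurs.

Yes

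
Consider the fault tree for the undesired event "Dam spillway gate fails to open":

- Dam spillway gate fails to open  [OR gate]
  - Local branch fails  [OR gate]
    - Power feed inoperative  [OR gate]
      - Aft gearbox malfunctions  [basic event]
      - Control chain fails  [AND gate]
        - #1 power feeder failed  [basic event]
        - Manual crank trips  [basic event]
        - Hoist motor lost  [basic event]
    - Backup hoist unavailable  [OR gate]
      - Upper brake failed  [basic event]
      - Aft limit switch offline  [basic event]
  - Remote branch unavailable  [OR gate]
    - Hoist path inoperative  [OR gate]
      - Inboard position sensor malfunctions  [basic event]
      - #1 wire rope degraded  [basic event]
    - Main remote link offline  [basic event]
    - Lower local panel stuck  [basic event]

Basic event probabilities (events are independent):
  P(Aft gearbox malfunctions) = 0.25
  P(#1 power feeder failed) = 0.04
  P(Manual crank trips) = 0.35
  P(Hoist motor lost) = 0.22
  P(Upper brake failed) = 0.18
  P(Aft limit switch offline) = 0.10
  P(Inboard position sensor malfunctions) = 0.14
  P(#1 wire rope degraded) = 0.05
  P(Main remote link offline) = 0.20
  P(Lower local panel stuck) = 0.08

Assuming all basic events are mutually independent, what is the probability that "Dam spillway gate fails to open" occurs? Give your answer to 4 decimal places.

P(Control chain fails) [AND] = 0.04 × 0.35 × 0.22 = 0.003080
P(Power feed inoperative) [OR] = 1 − (1−0.25) × (1−0.003080) = 0.252310
P(Backup hoist unavailable) [OR] = 1 − (1−0.18) × (1−0.10) = 0.262000
P(Local branch fails) [OR] = 1 − (1−0.252310) × (1−0.262000) = 0.448205
P(Hoist path inoperative) [OR] = 1 − (1−0.14) × (1−0.05) = 0.183000
P(Remote branch unavailable) [OR] = 1 − (1−0.183000) × (1−0.20) × (1−0.08) = 0.398688
P(Dam spillway gate fails to open) [OR] = 1 − (1−0.448205) × (1−0.398688) = 0.668199
Rounded to 4 decimal places: P(Dam spillway gate fails to open) ≈ 0.6682.

0.6682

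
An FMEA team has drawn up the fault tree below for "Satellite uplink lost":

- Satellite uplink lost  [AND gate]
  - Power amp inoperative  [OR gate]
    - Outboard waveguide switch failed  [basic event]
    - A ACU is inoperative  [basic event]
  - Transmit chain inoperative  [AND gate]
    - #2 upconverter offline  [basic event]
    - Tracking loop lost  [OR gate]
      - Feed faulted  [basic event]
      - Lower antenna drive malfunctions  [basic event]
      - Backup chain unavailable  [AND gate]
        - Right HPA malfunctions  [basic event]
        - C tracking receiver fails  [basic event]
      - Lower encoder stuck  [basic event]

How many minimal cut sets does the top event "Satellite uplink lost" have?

Power amp inoperative [OR]: union of children's cut sets → 2 cut set(s).
Backup chain unavailable [AND]: one cut set from each child combined → 1 × 1 = 1 cut set(s).
Tracking loop lost [OR]: union of children's cut sets → 4 cut set(s).
Transmit chain inoperative [AND]: one cut set from each child combined → 1 × 4 = 4 cut set(s).
Satellite uplink lost [AND]: one cut set from each child combined → 2 × 4 = 8 cut set(s).
Minimal cut sets: {#2 upconverter offline, Feed faulted, Outboard waveguide switch failed}; {#2 upconverter offline, Lower antenna drive malfunctions, Outboard waveguide switch failed}; {#2 upconverter offline, C tracking receiver fails, Outboard waveguide switch failed, Right HPA malfunctions}; {#2 upconverter offline, Lower encoder stuck, Outboard waveguide switch failed}; {#2 upconverter offline, A ACU is inoperative, Feed faulted}; {#2 upconverter offline, A ACU is inoperative, Lower antenna drive malfunctions}; {#2 upconverter offline, A ACU is inoperative, C tracking receiver fails, Right HPA malfunctions}; {#2 upconverter offline, A ACU is inoperative, Lower encoder stuck}.

8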